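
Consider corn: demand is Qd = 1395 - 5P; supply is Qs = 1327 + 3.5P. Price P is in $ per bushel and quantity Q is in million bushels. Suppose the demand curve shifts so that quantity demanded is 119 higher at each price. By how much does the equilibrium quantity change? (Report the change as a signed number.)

ΔQ = 49

Set Qd = Qs: 1395 - 5P = 1327 + 3.5P, so 68 = 8.5P and P* = 8.
Substitute back: Q* = 1395 - 5(8) = 1355.
After the shift, demand is Qd = 1514 - 5P.
Re-solving, 8.5P = 187 gives P = 22 and Q = 1404.
ΔQ = 1404 - 1355 = 49.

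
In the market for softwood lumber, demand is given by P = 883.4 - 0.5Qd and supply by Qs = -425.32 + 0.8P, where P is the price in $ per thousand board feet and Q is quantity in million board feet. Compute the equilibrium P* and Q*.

P* = 782.9, Q* = 201

Inverting to quantity form: Qd = 1766.8 - 2P.
Equating demand and supply, 1766.8 - 2P = -425.32 + 0.8P gives 2.8P = 2192.12, so P* = 782.9.
Substitute back: Q* = 1766.8 - 2(782.9) = 201.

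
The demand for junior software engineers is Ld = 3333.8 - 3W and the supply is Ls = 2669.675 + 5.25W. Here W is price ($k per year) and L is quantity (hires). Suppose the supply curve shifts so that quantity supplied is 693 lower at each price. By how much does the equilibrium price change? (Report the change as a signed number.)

ΔW = 84

The market clears where 3333.8 - 3W = 2669.675 + 5.25W. Rearranging, 8.25W = 664.125, hence W* = 80.5.
Plugging W* into demand: L* = 3333.8 - 3(80.5) = 3092.3.
After the shift, supply is Ls = 1976.675 + 5.25W.
New equilibrium: 1357.125 = 8.25W, so W = 164.5 and L = 2840.3.
ΔW = 164.5 - 80.5 = 84.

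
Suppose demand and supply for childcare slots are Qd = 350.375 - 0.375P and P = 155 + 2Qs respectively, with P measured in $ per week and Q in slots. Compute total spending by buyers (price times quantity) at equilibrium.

In direct form, Qs = -77.5 + 0.5P.
Set Qd = Qs: 350.375 - 0.375P = -77.5 + 0.5P, so 427.875 = 0.875P and P* = 489.
Then Q* = 350.375 - 0.375(489) = 167.
Total spending by buyers = P* × Q* = 489 × 167 = 81663.

Total spending by buyers = 81663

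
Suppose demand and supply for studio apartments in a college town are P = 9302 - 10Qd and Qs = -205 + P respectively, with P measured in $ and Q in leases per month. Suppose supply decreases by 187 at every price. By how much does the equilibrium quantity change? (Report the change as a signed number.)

ΔQ = -17

Rewriting in direct form: Qd = 930.2 - 0.1P.
The market clears where 930.2 - 0.1P = -205 + P. Rearranging, 1.1P = 1135.2, hence P* = 1032.
From the demand curve, Q* = 930.2 - 0.1(1032) = 827.
After the shift, supply is Qs = -392 + P.
Re-solving, 1.1P = 1322.2 gives P = 1202 and Q = 810.
ΔQ = 810 - 827 = -17.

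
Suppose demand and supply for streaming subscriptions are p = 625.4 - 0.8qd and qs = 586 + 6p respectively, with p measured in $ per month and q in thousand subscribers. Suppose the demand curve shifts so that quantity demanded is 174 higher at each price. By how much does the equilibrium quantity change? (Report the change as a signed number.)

Rewriting in direct form: qd = 781.75 - 1.25p.
Set qd = qs: 781.75 - 1.25p = 586 + 6p, so 195.75 = 7.25p and p* = 27.
From the demand curve, q* = 781.75 - 1.25(27) = 748.
After the shift, demand is qd = 955.75 - 1.25p.
Re-solving, 7.25p = 369.75 gives p = 51 and q = 892.
Δq = 892 - 748 = 144.

Δq = 144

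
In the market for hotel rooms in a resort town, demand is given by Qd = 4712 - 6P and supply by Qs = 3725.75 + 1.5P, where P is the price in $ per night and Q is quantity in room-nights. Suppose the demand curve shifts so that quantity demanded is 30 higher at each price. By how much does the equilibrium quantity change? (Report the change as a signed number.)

The market clears where 4712 - 6P = 3725.75 + 1.5P. Rearranging, 7.5P = 986.25, hence P* = 131.5.
From the demand curve, Q* = 4712 - 6(131.5) = 3923.
After the shift, demand is Qd = 4742 - 6P.
New equilibrium: 1016.25 = 7.5P, so P = 135.5 and Q = 3929.
ΔQ = 3929 - 3923 = 6.

ΔQ = 6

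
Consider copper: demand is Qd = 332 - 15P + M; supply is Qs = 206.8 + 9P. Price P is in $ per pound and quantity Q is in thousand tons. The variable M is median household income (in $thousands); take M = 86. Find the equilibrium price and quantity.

With M = 86, demand is Qd = 418 - 15P.
The market clears where 418 - 15P = 206.8 + 9P. Rearranging, 24P = 211.2, hence P* = 8.8.
Then Q* = 418 - 15(8.8) = 286.

P* = 8.8, Q* = 286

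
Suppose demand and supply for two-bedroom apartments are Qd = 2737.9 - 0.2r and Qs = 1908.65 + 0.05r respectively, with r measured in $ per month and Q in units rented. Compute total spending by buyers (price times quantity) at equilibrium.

At equilibrium Qd = Qs, so 2737.9 - 0.2r = 1908.65 + 0.05r; collecting terms, 829.25 = 0.25r and r* = 3317.
From the demand curve, Q* = 2737.9 - 0.2(3317) = 2074.5.
Total spending by buyers = r* × Q* = 3317 × 2074.5 = 6881116.5.

Total spending by buyers = 6881116.5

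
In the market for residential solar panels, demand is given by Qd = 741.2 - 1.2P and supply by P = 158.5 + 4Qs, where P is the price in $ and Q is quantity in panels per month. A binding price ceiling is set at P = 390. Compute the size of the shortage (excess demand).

Shortage = 215.325

In direct form, Qs = -39.625 + 0.25P.
At P = 390: Qd = 273.2 and Qs = 57.875.
Shortage = Qd - Qs = 273.2 - 57.875 = 215.325.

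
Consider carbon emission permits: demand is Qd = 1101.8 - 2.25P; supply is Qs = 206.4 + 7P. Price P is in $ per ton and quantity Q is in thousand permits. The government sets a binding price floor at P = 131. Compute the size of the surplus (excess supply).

Surplus = 316.35

At P = 131: Qd = 807.05 and Qs = 1123.4.
Surplus = Qs - Qd = 1123.4 - 807.05 = 316.35.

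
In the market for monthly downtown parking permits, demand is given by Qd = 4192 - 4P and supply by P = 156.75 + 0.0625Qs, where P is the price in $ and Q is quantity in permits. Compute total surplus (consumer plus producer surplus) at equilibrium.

Rewriting in direct form: Qs = -2508 + 16P.
Set Qd = Qs: 4192 - 4P = -2508 + 16P, so 6700 = 20P and P* = 335.
From the demand curve, Q* = 4192 - 4(335) = 2852.
Demand choke price = 1048; supply choke price = 156.75. CS = ½(1048 - 335)(2852) = 1016738; PS = ½(335 - 156.75)(2852) = 254184.5. Total surplus = 1270922.5.

Total surplus = 1270922.5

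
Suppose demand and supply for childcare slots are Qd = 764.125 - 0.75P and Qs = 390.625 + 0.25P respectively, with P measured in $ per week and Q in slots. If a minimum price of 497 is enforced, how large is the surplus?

Surplus = 123.5

With P fixed at 497, quantity demanded is 391.375 and quantity supplied is 514.875.
Surplus = Qs - Qd = 514.875 - 391.375 = 123.5.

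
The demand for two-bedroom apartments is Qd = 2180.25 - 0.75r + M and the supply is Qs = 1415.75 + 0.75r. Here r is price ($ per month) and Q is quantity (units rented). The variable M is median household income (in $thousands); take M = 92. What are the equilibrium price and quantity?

r* = 571, Q* = 1844

With M = 92, demand is Qd = 2272.25 - 0.75r.
The market clears where 2272.25 - 0.75r = 1415.75 + 0.75r. Rearranging, 1.5r = 856.5, hence r* = 571.
Plugging r* into demand: Q* = 2272.25 - 0.75(571) = 1844.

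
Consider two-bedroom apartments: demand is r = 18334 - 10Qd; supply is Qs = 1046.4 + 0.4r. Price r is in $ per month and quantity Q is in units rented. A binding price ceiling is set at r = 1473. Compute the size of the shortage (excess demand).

Rewriting in direct form: Qd = 1833.4 - 0.1r.
With r fixed at 1473, quantity demanded is 1686.1 and quantity supplied is 1635.6.
Shortage = Qd - Qs = 1686.1 - 1635.6 = 50.5.

Shortage = 50.5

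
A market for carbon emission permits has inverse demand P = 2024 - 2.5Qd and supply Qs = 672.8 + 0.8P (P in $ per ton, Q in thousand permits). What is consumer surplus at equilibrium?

In direct form, Qd = 809.6 - 0.4P.
Equating demand and supply, 809.6 - 0.4P = 672.8 + 0.8P gives 1.2P = 136.8, so P* = 114.
Plugging P* into demand: Q* = 809.6 - 0.4(114) = 764.
Demand choke price (Qd = 0): P = 809.6/0.4 = 2024. Consumer surplus = ½ × (2024 - 114) × 764 = 729620.

Consumer surplus = 729620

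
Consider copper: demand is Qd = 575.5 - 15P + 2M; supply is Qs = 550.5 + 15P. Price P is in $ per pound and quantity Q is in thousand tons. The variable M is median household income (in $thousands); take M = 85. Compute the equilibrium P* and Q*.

With M = 85, demand is Qd = 745.5 - 15P.
At equilibrium Qd = Qs, so 745.5 - 15P = 550.5 + 15P; collecting terms, 195 = 30P and P* = 6.5.
Plugging P* into demand: Q* = 745.5 - 15(6.5) = 648.

P* = 6.5, Q* = 648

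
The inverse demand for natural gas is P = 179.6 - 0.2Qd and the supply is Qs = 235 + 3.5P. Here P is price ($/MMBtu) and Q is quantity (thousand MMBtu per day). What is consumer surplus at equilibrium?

Consumer surplus = 25806.4

Rewriting in direct form: Qd = 898 - 5P.
The market clears where 898 - 5P = 235 + 3.5P. Rearranging, 8.5P = 663, hence P* = 78.
Substitute back: Q* = 898 - 5(78) = 508.
Demand choke price (Qd = 0): P = 898/5 = 179.6. Consumer surplus = ½ × (179.6 - 78) × 508 = 25806.4.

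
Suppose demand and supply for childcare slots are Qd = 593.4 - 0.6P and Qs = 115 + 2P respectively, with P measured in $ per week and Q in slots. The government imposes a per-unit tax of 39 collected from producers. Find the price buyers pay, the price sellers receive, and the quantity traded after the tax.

P_b = 214, P_s = 175, Q = 465

Producers keep P_s = P_b - 39 per unit, so supply in terms of the buyer price is Qs = 37 + 2P_b.
Set Qd = Qs: 593.4 - 0.6P_b = 37 + 2P_b, so 556.4 = 2.6P_b and P_b = 214.
Then P_s = 214 - 39 = 175 and Q = 593.4 - 0.6(214) = 465.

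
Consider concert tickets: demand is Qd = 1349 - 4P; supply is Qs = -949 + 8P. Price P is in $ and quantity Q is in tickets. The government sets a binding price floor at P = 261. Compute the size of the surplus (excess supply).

With P fixed at 261, quantity demanded is 305 and quantity supplied is 1139.
Surplus = Qs - Qd = 1139 - 305 = 834.

Surplus = 834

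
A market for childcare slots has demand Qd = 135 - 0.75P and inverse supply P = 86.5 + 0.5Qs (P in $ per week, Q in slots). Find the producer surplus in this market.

Producer surplus = 650.25

Rewriting in direct form: Qs = -173 + 2P.
Set Qd = Qs: 135 - 0.75P = -173 + 2P, so 308 = 2.75P and P* = 112.
Then Q* = 135 - 0.75(112) = 51.
Supply choke price (Qs = 0): P = 86.5. Producer surplus = ½ × (112 - 86.5) × 51 = 650.25.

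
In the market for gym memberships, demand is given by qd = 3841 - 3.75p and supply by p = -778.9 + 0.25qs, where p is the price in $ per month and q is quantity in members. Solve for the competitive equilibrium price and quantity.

p* = 93.6, q* = 3490

Solving each curve for q: qs = 3115.6 + 4p.
Set qd = qs: 3841 - 3.75p = 3115.6 + 4p, so 725.4 = 7.75p and p* = 93.6.
Then q* = 3841 - 3.75(93.6) = 3490.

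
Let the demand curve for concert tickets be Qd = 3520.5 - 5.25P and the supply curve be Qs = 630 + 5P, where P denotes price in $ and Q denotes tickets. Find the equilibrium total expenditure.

Equating demand and supply, 3520.5 - 5.25P = 630 + 5P gives 10.25P = 2890.5, so P* = 282.
Substitute back: Q* = 3520.5 - 5.25(282) = 2040.
Total expenditure = P* × Q* = 282 × 2040 = 575280.

Total expenditure = 575280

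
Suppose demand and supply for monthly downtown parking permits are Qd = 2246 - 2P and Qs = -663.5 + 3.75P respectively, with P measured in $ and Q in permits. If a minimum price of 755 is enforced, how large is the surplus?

Surplus = 1431.75

Evaluating both curves at the floor price 755 gives Qd = 736, Qs = 2167.75.
Surplus = Qs - Qd = 2167.75 - 736 = 1431.75.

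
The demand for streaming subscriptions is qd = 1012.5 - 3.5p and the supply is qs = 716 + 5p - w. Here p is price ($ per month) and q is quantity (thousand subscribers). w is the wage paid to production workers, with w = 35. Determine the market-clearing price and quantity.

p* = 39, q* = 876

With w = 35, supply is qs = 681 + 5p.
At equilibrium qd = qs, so 1012.5 - 3.5p = 681 + 5p; collecting terms, 331.5 = 8.5p and p* = 39.
Substitute back: q* = 1012.5 - 3.5(39) = 876.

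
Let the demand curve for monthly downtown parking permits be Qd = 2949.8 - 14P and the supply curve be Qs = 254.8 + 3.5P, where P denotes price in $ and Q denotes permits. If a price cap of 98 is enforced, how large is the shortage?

Evaluating both curves at the ceiling price 98 gives Qd = 1577.8, Qs = 597.8.
Shortage = Qd - Qs = 1577.8 - 597.8 = 980.

Shortage = 980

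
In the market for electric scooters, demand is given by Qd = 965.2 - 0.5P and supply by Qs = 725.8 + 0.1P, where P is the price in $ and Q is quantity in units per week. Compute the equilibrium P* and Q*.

Equating demand and supply, 965.2 - 0.5P = 725.8 + 0.1P gives 0.6P = 239.4, so P* = 399.
Then Q* = 965.2 - 0.5(399) = 765.7.

P* = 399, Q* = 765.7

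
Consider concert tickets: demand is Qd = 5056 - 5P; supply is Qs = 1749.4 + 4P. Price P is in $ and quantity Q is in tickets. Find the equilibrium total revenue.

Equating demand and supply, 5056 - 5P = 1749.4 + 4P gives 9P = 3306.6, so P* = 367.4.
Substitute back: Q* = 5056 - 5(367.4) = 3219.
Total revenue = P* × Q* = 367.4 × 3219 = 1182660.6.

Total revenue = 1182660.6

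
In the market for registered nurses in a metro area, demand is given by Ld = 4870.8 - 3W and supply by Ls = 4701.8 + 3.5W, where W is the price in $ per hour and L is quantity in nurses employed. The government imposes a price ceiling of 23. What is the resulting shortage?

Shortage = 19.5

At W = 23: Ld = 4801.8 and Ls = 4782.3.
Shortage = Ld - Ls = 4801.8 - 4782.3 = 19.5.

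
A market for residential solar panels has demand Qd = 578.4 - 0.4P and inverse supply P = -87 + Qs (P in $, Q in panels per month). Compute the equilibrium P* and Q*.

In direct form, Qs = 87 + P.
The market clears where 578.4 - 0.4P = 87 + P. Rearranging, 1.4P = 491.4, hence P* = 351.
From the demand curve, Q* = 578.4 - 0.4(351) = 438.

P* = 351, Q* = 438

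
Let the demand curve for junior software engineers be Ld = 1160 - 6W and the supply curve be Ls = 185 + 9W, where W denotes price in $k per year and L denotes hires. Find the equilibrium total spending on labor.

Total spending on labor = 50050

Set Ld = Ls: 1160 - 6W = 185 + 9W, so 975 = 15W and W* = 65.
Plugging W* into demand: L* = 1160 - 6(65) = 770.
Total spending on labor = W* × L* = 65 × 770 = 50050.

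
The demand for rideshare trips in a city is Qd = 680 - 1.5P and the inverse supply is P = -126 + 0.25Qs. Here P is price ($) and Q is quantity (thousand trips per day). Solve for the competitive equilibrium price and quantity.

Inverting to quantity form: Qs = 504 + 4P.
Equating demand and supply, 680 - 1.5P = 504 + 4P gives 5.5P = 176, so P* = 32.
Plugging P* into demand: Q* = 680 - 1.5(32) = 632.

P* = 32, Q* = 632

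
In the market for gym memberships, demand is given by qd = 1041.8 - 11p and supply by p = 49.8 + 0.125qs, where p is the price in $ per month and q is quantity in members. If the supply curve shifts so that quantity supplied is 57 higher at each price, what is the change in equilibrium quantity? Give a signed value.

Δq = 33

Rewriting in direct form: qs = -398.4 + 8p.
At equilibrium qd = qs, so 1041.8 - 11p = -398.4 + 8p; collecting terms, 1440.2 = 19p and p* = 75.8.
Plugging p* into demand: q* = 1041.8 - 11(75.8) = 208.
After the shift, supply is qs = -341.4 + 8p.
Re-solving, 19p = 1383.2 gives p = 72.8 and q = 241.
Δq = 241 - 208 = 33.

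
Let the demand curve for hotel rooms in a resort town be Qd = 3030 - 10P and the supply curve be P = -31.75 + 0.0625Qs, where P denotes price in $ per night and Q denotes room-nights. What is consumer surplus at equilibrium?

Solving each curve for Q: Qs = 508 + 16P.
At equilibrium Qd = Qs, so 3030 - 10P = 508 + 16P; collecting terms, 2522 = 26P and P* = 97.
From the demand curve, Q* = 3030 - 10(97) = 2060.
Demand choke price (Qd = 0): P = 3030/10 = 303. Consumer surplus = ½ × (303 - 97) × 2060 = 212180.

Consumer surplus = 212180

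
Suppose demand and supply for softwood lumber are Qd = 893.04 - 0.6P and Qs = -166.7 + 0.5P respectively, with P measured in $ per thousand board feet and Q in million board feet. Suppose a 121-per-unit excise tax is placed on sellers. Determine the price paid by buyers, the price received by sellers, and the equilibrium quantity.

The tax drives a wedge P_b - P_s = 121. Substituting P_s = P_b - 121 into supply: Qs = -227.2 + 0.5P_b.
Market clearing requires 893.04 - 0.6P_b = -227.2 + 0.5P_b; hence 1120.24 = 1.1P_b and P_b = 1018.4.
So P_s = 897.4 and the quantity traded is Q = 893.04 - 0.6(1018.4) = 282.

P_b = 1018.4, P_s = 897.4, Q = 282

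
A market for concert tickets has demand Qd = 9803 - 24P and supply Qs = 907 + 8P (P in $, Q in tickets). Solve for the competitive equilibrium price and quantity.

P* = 278, Q* = 3131

The market clears where 9803 - 24P = 907 + 8P. Rearranging, 32P = 8896, hence P* = 278.
Then Q* = 9803 - 24(278) = 3131.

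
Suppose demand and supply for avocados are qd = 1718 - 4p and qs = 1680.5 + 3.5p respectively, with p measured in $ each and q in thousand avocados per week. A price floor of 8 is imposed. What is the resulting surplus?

Surplus = 22.5

With p fixed at 8, quantity demanded is 1686 and quantity supplied is 1708.5.
Surplus = qs - qd = 1708.5 - 1686 = 22.5.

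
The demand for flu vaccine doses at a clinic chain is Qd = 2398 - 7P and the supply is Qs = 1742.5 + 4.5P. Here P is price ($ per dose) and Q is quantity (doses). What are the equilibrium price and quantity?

P* = 57, Q* = 1999

At equilibrium Qd = Qs, so 2398 - 7P = 1742.5 + 4.5P; collecting terms, 655.5 = 11.5P and P* = 57.
Plugging P* into demand: Q* = 2398 - 7(57) = 1999.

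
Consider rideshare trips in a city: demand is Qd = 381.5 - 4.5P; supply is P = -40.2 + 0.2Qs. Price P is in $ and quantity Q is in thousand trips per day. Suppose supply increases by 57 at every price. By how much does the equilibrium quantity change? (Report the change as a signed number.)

ΔQ = 27

Inverting to quantity form: Qs = 201 + 5P.
The market clears where 381.5 - 4.5P = 201 + 5P. Rearranging, 9.5P = 180.5, hence P* = 19.
Plugging P* into demand: Q* = 381.5 - 4.5(19) = 296.
After the shift, supply is Qs = 258 + 5P.
The new intersection has 123.5 = 9.5P, i.e. P = 13, Q = 323.
ΔQ = 323 - 296 = 27.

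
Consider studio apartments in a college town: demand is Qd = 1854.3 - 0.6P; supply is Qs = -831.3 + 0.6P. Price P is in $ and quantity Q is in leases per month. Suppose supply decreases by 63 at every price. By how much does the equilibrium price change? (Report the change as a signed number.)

ΔP = 52.5

Set Qd = Qs: 1854.3 - 0.6P = -831.3 + 0.6P, so 2685.6 = 1.2P and P* = 2238.
Plugging P* into demand: Q* = 1854.3 - 0.6(2238) = 511.5.
After the shift, supply is Qs = -894.3 + 0.6P.
Re-solving, 1.2P = 2748.6 gives P = 2290.5 and Q = 480.
ΔP = 2290.5 - 2238 = 52.5.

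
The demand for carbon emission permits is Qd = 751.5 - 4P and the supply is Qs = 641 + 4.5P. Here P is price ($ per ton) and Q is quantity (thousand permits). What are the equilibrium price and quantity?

P* = 13, Q* = 699.5

At equilibrium Qd = Qs, so 751.5 - 4P = 641 + 4.5P; collecting terms, 110.5 = 8.5P and P* = 13.
Then Q* = 751.5 - 4(13) = 699.5.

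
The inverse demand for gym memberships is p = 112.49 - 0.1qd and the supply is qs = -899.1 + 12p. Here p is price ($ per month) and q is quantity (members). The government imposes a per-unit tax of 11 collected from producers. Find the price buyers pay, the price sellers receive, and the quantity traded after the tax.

p_b = 98, p_s = 87, q = 144.9

In direct form, qd = 1124.9 - 10p.
Producers keep p_s = p_b - 11 per unit, so supply in terms of the buyer price is qs = -1031.1 + 12p_b.
Equate demand and the shifted supply: 1124.9 - 10p_b = -1031.1 + 12p_b, giving 22p_b = 2156, so p_b = 98.
So p_s = 87 and the quantity traded is q = 1124.9 - 10(98) = 144.9.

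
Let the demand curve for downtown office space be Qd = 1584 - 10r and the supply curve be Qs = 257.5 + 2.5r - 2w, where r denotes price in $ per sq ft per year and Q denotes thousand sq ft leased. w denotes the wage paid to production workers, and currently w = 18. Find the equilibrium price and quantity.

r* = 109, Q* = 494

With w = 18, supply is Qs = 221.5 + 2.5r.
Equating demand and supply, 1584 - 10r = 221.5 + 2.5r gives 12.5r = 1362.5, so r* = 109.
Plugging r* into demand: Q* = 1584 - 10(109) = 494.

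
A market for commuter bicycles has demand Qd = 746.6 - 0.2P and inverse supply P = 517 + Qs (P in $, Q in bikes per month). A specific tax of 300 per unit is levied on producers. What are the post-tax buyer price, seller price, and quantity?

P_b = 1303, P_s = 1003, Q = 486

In direct form, Qs = -517 + P.
The tax drives a wedge P_b - P_s = 300. Substituting P_s = P_b - 300 into supply: Qs = -817 + P_b.
Set Qd = Qs: 746.6 - 0.2P_b = -817 + P_b, so 1563.6 = 1.2P_b and P_b = 1303.
Then P_s = 1303 - 300 = 1003 and Q = 746.6 - 0.2(1303) = 486.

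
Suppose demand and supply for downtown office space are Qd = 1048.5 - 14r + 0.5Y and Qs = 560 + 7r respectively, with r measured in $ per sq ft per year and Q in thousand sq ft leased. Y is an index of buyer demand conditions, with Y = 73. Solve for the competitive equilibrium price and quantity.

r* = 25, Q* = 735

With Y = 73, demand is Qd = 1085 - 14r.
Equating demand and supply, 1085 - 14r = 560 + 7r gives 21r = 525, so r* = 25.
Then Q* = 1085 - 14(25) = 735.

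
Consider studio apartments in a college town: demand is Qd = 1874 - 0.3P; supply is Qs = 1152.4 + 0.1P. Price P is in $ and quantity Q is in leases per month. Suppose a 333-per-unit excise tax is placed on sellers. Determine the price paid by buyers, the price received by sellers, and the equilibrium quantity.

Sellers keep P_s = P_b - 333 per unit, so supply in terms of the buyer price is Qs = 1119.1 + 0.1P_b.
Set Qd = Qs: 1874 - 0.3P_b = 1119.1 + 0.1P_b, so 754.9 = 0.4P_b and P_b = 1887.25.
So P_s = 1554.25 and the quantity traded is Q = 1874 - 0.3(1887.25) = 1307.825.

P_b = 1887.25, P_s = 1554.25, Q = 1307.825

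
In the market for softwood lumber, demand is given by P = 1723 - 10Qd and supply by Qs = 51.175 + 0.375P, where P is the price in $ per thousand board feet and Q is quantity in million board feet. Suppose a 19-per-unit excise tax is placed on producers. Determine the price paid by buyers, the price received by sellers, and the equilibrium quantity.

P_b = 270, P_s = 251, Q = 145.3

Solving each curve for Q: Qd = 172.3 - 0.1P.
The tax drives a wedge P_b - P_s = 19. Substituting P_s = P_b - 19 into supply: Qs = 44.05 + 0.375P_b.
Set Qd = Qs: 172.3 - 0.1P_b = 44.05 + 0.375P_b, so 128.25 = 0.475P_b and P_b = 270.
Then P_s = 270 - 19 = 251 and Q = 172.3 - 0.1(270) = 145.3.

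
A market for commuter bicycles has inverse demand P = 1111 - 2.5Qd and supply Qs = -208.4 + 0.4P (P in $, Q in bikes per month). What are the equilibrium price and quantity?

P* = 816, Q* = 118

Rewriting in direct form: Qd = 444.4 - 0.4P.
The market clears where 444.4 - 0.4P = -208.4 + 0.4P. Rearranging, 0.8P = 652.8, hence P* = 816.
Then Q* = 444.4 - 0.4(816) = 118.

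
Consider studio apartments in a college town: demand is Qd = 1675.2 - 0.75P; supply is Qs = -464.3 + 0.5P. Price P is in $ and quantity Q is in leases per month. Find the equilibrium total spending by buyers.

Total spending by buyers = 670091.4

Set Qd = Qs: 1675.2 - 0.75P = -464.3 + 0.5P, so 2139.5 = 1.25P and P* = 1711.6.
Substitute back: Q* = 1675.2 - 0.75(1711.6) = 391.5.
Total spending by buyers = P* × Q* = 1711.6 × 391.5 = 670091.4.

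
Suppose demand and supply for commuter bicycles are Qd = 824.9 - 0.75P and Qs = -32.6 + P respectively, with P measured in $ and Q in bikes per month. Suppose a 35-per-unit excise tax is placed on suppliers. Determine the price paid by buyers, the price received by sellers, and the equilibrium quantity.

The tax drives a wedge P_b - P_s = 35. Substituting P_s = P_b - 35 into supply: Qs = -67.6 + P_b.
Set Qd = Qs: 824.9 - 0.75P_b = -67.6 + P_b, so 892.5 = 1.75P_b and P_b = 510.
So P_s = 475 and the quantity traded is Q = 824.9 - 0.75(510) = 442.4.

P_b = 510, P_s = 475, Q = 442.4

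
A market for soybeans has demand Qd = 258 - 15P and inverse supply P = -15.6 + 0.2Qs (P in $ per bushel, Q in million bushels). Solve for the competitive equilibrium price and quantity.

P* = 9, Q* = 123

Solving each curve for Q: Qs = 78 + 5P.
Set Qd = Qs: 258 - 15P = 78 + 5P, so 180 = 20P and P* = 9.
Substitute back: Q* = 258 - 15(9) = 123.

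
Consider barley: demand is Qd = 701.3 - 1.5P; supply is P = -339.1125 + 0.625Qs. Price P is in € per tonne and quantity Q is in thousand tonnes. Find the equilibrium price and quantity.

Inverting to quantity form: Qs = 542.58 + 1.6P.
At equilibrium Qd = Qs, so 701.3 - 1.5P = 542.58 + 1.6P; collecting terms, 158.72 = 3.1P and P* = 51.2.
Plugging P* into demand: Q* = 701.3 - 1.5(51.2) = 624.5.

P* = 51.2, Q* = 624.5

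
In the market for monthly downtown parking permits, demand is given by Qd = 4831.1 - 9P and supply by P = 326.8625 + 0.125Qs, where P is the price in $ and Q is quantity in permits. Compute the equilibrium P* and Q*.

P* = 438, Q* = 889.1

Inverting to quantity form: Qs = -2614.9 + 8P.
At equilibrium Qd = Qs, so 4831.1 - 9P = -2614.9 + 8P; collecting terms, 7446 = 17P and P* = 438.
Plugging P* into demand: Q* = 4831.1 - 9(438) = 889.1.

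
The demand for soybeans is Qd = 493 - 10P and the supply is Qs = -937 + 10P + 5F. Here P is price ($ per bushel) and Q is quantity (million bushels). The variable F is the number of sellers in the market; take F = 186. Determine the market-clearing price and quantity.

P* = 25, Q* = 243

With F = 186, supply is Qs = -7 + 10P.
At equilibrium Qd = Qs, so 493 - 10P = -7 + 10P; collecting terms, 500 = 20P and P* = 25.
Substitute back: Q* = 493 - 10(25) = 243.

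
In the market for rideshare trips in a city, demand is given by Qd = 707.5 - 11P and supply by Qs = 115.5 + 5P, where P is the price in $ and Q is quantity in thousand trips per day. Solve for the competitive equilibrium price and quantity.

Set Qd = Qs: 707.5 - 11P = 115.5 + 5P, so 592 = 16P and P* = 37.
Plugging P* into demand: Q* = 707.5 - 11(37) = 300.5.

P* = 37, Q* = 300.5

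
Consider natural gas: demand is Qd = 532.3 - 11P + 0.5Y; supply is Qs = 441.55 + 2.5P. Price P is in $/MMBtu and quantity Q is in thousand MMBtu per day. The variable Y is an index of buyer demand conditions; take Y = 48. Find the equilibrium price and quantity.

P* = 8.5, Q* = 462.8

With Y = 48, demand is Qd = 556.3 - 11P.
At equilibrium Qd = Qs, so 556.3 - 11P = 441.55 + 2.5P; collecting terms, 114.75 = 13.5P and P* = 8.5.
Plugging P* into demand: Q* = 556.3 - 11(8.5) = 462.8.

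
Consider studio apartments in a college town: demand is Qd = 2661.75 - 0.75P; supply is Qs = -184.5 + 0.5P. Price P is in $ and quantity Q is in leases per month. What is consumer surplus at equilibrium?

Set Qd = Qs: 2661.75 - 0.75P = -184.5 + 0.5P, so 2846.25 = 1.25P and P* = 2277.
Plugging P* into demand: Q* = 2661.75 - 0.75(2277) = 954.
Demand choke price (Qd = 0): P = 2661.75/0.75 = 3549. Consumer surplus = ½ × (3549 - 2277) × 954 = 606744.

Consumer surplus = 606744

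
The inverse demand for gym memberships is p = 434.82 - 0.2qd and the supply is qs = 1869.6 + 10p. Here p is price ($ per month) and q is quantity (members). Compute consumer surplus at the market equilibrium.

Consumer surplus = 429567.076

Solving each curve for q: qd = 2174.1 - 5p.
At equilibrium qd = qs, so 2174.1 - 5p = 1869.6 + 10p; collecting terms, 304.5 = 15p and p* = 20.3.
Plugging p* into demand: q* = 2174.1 - 5(20.3) = 2072.6.
Demand choke price (qd = 0): p = 2174.1/5 = 434.82. Consumer surplus = ½ × (434.82 - 20.3) × 2072.6 = 429567.076.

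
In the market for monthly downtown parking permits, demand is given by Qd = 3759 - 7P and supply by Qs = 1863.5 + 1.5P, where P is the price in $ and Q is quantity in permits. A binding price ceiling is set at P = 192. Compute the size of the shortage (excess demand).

With P fixed at 192, quantity demanded is 2415 and quantity supplied is 2151.5.
Shortage = Qd - Qs = 2415 - 2151.5 = 263.5.

Shortage = 263.5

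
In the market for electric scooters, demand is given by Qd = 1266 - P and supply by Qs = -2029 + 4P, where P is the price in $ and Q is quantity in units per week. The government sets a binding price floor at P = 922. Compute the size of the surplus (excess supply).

Surplus = 1315

Evaluating both curves at the floor price 922 gives Qd = 344, Qs = 1659.
Surplus = Qs - Qd = 1659 - 344 = 1315.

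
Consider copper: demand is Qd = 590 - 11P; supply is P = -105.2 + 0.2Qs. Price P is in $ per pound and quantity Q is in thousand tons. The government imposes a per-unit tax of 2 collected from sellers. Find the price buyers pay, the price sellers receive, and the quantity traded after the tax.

Solving each curve for Q: Qs = 526 + 5P.
Sellers keep P_s = P_b - 2 per unit, so supply in terms of the buyer price is Qs = 516 + 5P_b.
Equate demand and the shifted supply: 590 - 11P_b = 516 + 5P_b, giving 16P_b = 74, so P_b = 4.625.
Then P_s = 4.625 - 2 = 2.625 and Q = 590 - 11(4.625) = 539.125.

P_b = 4.625, P_s = 2.625, Q = 539.125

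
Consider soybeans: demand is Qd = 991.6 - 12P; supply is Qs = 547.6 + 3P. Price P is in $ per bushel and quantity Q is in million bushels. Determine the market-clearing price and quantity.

The market clears where 991.6 - 12P = 547.6 + 3P. Rearranging, 15P = 444, hence P* = 29.6.
Then Q* = 991.6 - 12(29.6) = 636.4.

P* = 29.6, Q* = 636.4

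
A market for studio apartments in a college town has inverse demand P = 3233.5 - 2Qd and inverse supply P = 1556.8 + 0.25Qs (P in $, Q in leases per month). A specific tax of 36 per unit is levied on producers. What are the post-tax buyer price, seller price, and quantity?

P_b = 1775.1, P_s = 1739.1, Q = 729.2

Solving each curve for Q: Qd = 1616.75 - 0.5P and Qs = -6227.2 + 4P.
The tax drives a wedge P_b - P_s = 36. Substituting P_s = P_b - 36 into supply: Qs = -6371.2 + 4P_b.
Market clearing requires 1616.75 - 0.5P_b = -6371.2 + 4P_b; hence 7987.95 = 4.5P_b and P_b = 1775.1.
So P_s = 1739.1 and the quantity traded is Q = 1616.75 - 0.5(1775.1) = 729.2.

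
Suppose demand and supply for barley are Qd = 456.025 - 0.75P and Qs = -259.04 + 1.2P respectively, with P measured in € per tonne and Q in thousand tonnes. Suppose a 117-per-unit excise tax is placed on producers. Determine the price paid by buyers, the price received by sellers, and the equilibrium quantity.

Producers keep P_s = P_b - 117 per unit, so supply in terms of the buyer price is Qs = -399.44 + 1.2P_b.
Set Qd = Qs: 456.025 - 0.75P_b = -399.44 + 1.2P_b, so 855.465 = 1.95P_b and P_b = 438.7.
So P_s = 321.7 and the quantity traded is Q = 456.025 - 0.75(438.7) = 127.

P_b = 438.7, P_s = 321.7, Q = 127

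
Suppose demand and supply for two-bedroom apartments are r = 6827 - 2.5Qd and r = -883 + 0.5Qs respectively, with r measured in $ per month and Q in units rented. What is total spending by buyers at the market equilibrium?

In direct form, Qd = 2730.8 - 0.4r and Qs = 1766 + 2r.
At equilibrium Qd = Qs, so 2730.8 - 0.4r = 1766 + 2r; collecting terms, 964.8 = 2.4r and r* = 402.
Plugging r* into demand: Q* = 2730.8 - 0.4(402) = 2570.
Total spending by buyers = r* × Q* = 402 × 2570 = 1033140.

Total spending by buyers = 1033140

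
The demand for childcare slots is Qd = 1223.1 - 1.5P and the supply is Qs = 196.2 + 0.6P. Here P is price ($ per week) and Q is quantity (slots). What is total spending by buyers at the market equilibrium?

Total spending by buyers = 239414.4

The market clears where 1223.1 - 1.5P = 196.2 + 0.6P. Rearranging, 2.1P = 1026.9, hence P* = 489.
From the demand curve, Q* = 1223.1 - 1.5(489) = 489.6.
Total spending by buyers = P* × Q* = 489 × 489.6 = 239414.4.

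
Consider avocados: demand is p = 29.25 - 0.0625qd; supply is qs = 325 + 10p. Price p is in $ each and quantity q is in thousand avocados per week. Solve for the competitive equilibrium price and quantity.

In direct form, qd = 468 - 16p.
Equating demand and supply, 468 - 16p = 325 + 10p gives 26p = 143, so p* = 5.5.
Then q* = 468 - 16(5.5) = 380.

p* = 5.5, q* = 380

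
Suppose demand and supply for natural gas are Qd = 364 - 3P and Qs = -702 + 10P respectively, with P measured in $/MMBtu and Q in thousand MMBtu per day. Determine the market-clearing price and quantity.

Equating demand and supply, 364 - 3P = -702 + 10P gives 13P = 1066, so P* = 82.
Plugging P* into demand: Q* = 364 - 3(82) = 118.

P* = 82, Q* = 118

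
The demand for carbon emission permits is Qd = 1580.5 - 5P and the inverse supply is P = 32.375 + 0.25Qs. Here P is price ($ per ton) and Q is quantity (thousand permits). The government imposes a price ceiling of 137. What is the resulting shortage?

Shortage = 477

Rewriting in direct form: Qs = -129.5 + 4P.
At P = 137: Qd = 895.5 and Qs = 418.5.
Shortage = Qd - Qs = 895.5 - 418.5 = 477.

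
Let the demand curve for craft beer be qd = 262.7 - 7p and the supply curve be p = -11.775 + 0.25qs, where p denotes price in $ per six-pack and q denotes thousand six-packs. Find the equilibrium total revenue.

Solving each curve for q: qs = 47.1 + 4p.
The market clears where 262.7 - 7p = 47.1 + 4p. Rearranging, 11p = 215.6, hence p* = 19.6.
From the demand curve, q* = 262.7 - 7(19.6) = 125.5.
Total revenue = p* × q* = 19.6 × 125.5 = 2459.8.

Total revenue = 2459.8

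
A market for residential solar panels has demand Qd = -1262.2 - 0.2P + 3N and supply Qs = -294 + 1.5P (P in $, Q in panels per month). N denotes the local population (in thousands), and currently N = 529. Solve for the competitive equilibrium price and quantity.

With N = 529, demand is Qd = 324.8 - 0.2P.
Set Qd = Qs: 324.8 - 0.2P = -294 + 1.5P, so 618.8 = 1.7P and P* = 364.
Then Q* = 324.8 - 0.2(364) = 252.

P* = 364, Q* = 252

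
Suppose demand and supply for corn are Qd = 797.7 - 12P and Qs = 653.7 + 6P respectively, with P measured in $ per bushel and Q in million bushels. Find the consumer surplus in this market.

Consumer surplus = 20515.95375

Equating demand and supply, 797.7 - 12P = 653.7 + 6P gives 18P = 144, so P* = 8.
Substitute back: Q* = 797.7 - 12(8) = 701.7.
Demand choke price (Qd = 0): P = 797.7/12 = 66.475. Consumer surplus = ½ × (66.475 - 8) × 701.7 = 20515.95375.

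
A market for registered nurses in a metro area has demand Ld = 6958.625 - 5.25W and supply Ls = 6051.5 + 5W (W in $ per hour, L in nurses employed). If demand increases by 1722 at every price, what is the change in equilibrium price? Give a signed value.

At equilibrium Ld = Ls, so 6958.625 - 5.25W = 6051.5 + 5W; collecting terms, 907.125 = 10.25W and W* = 88.5.
From the demand curve, L* = 6958.625 - 5.25(88.5) = 6494.
After the shift, demand is Ld = 8680.625 - 5.25W.
The new intersection has 2629.125 = 10.25W, i.e. W = 256.5, L = 7334.
ΔW = 256.5 - 88.5 = 168.

ΔW = 168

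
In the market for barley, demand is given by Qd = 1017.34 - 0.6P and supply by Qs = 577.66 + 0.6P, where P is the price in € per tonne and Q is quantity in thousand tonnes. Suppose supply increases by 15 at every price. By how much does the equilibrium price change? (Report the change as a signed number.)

ΔP = -12.5

Equating demand and supply, 1017.34 - 0.6P = 577.66 + 0.6P gives 1.2P = 439.68, so P* = 366.4.
Substitute back: Q* = 1017.34 - 0.6(366.4) = 797.5.
After the shift, supply is Qs = 592.66 + 0.6P.
New equilibrium: 424.68 = 1.2P, so P = 353.9 and Q = 805.
ΔP = 353.9 - 366.4 = -12.5.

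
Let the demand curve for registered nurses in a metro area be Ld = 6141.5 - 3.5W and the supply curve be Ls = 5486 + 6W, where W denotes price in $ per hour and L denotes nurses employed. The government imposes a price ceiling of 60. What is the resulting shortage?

Shortage = 85.5

At W = 60: Ld = 5931.5 and Ls = 5846.
Shortage = Ld - Ls = 5931.5 - 5846 = 85.5.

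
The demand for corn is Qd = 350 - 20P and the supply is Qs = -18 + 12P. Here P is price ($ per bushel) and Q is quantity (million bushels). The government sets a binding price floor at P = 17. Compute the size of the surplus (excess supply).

Evaluating both curves at the floor price 17 gives Qd = 10, Qs = 186.
Surplus = Qs - Qd = 186 - 10 = 176.

Surplus = 176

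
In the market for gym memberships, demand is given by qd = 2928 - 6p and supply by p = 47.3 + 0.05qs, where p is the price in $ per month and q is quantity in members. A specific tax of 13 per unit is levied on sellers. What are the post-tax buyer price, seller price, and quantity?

p_b = 159, p_s = 146, q = 1974

Rewriting in direct form: qs = -946 + 20p.
The tax drives a wedge p_b - p_s = 13. Substituting p_s = p_b - 13 into supply: qs = -1206 + 20p_b.
Equate demand and the shifted supply: 2928 - 6p_b = -1206 + 20p_b, giving 26p_b = 4134, so p_b = 159.
So p_s = 146 and the quantity traded is q = 2928 - 6(159) = 1974.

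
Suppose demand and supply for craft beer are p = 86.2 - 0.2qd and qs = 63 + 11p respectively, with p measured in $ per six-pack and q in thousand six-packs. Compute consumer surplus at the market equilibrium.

Consumer surplus = 9985.6

Solving each curve for q: qd = 431 - 5p.
Equating demand and supply, 431 - 5p = 63 + 11p gives 16p = 368, so p* = 23.
Then q* = 431 - 5(23) = 316.
Demand choke price (qd = 0): p = 431/5 = 86.2. Consumer surplus = ½ × (86.2 - 23) × 316 = 9985.6.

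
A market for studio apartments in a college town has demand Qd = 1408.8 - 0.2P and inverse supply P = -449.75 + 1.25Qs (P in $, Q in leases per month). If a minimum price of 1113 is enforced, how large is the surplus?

Rewriting in direct form: Qs = 359.8 + 0.8P.
At P = 1113: Qd = 1186.2 and Qs = 1250.2.
Surplus = Qs - Qd = 1250.2 - 1186.2 = 64.

Surplus = 64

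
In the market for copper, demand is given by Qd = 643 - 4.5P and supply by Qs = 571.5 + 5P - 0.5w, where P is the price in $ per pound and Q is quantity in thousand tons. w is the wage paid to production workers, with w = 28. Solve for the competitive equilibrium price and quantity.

P* = 9, Q* = 602.5

With w = 28, supply is Qs = 557.5 + 5P.
Equating demand and supply, 643 - 4.5P = 557.5 + 5P gives 9.5P = 85.5, so P* = 9.
Then Q* = 643 - 4.5(9) = 602.5.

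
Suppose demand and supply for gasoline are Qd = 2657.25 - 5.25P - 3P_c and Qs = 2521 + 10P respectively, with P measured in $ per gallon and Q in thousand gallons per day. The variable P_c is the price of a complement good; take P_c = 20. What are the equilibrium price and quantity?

With P_c = 20, demand is Qd = 2597.25 - 5.25P.
Set Qd = Qs: 2597.25 - 5.25P = 2521 + 10P, so 76.25 = 15.25P and P* = 5.
From the demand curve, Q* = 2597.25 - 5.25(5) = 2571.

P* = 5, Q* = 2571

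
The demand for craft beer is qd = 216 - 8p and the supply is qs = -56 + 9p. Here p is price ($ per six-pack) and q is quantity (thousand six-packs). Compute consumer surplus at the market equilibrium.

At equilibrium qd = qs, so 216 - 8p = -56 + 9p; collecting terms, 272 = 17p and p* = 16.
Plugging p* into demand: q* = 216 - 8(16) = 88.
Demand choke price (qd = 0): p = 216/8 = 27. Consumer surplus = ½ × (27 - 16) × 88 = 484.

Consumer surplus = 484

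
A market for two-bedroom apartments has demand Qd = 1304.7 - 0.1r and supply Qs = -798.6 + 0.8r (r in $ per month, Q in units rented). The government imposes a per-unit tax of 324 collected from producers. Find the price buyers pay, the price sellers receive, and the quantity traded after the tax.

With a tax of 324 on producers, they supply based on the net price r_s = r_b - 324, so Qs = -1057.8 + 0.8r_b.
Set Qd = Qs: 1304.7 - 0.1r_b = -1057.8 + 0.8r_b, so 2362.5 = 0.9r_b and r_b = 2625.
So r_s = 2301 and the quantity traded is Q = 1304.7 - 0.1(2625) = 1042.2.

r_b = 2625, r_s = 2301, Q = 1042.2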